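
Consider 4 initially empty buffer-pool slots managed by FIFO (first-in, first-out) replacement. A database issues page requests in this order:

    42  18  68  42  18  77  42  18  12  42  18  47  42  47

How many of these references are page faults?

42 → miss, frames {42}
18 → miss, frames {42,18}
68 → miss, frames {42,18,68}
42 → hit
18 → hit
77 → miss, frames {42,18,68,77}
42 → hit
18 → hit
12 → miss, evict 42, frames {18,68,77,12}
42 → miss, evict 18, frames {68,77,12,42}
18 → miss, evict 68, frames {77,12,42,18}
47 → miss, evict 77, frames {12,42,18,47}
42 → hit
47 → hit
Page faults: 8.

8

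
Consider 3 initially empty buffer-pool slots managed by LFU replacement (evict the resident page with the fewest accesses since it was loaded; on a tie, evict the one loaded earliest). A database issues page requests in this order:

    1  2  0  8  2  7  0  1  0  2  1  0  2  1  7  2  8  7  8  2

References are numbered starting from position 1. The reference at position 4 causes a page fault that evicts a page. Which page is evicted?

pos 1: 1 -> fault, frames {1}
pos 2: 2 -> fault, frames {1,2}
pos 3: 0 -> fault, frames {1,2,0}
pos 4: 8 -> fault, evict 1, frames {2,0,8}
At position 4, page 1 is evicted.

1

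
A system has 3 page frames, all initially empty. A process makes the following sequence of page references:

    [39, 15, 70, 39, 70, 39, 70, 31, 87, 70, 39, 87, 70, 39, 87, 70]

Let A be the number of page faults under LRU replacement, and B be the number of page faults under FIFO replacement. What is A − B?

-1

Under LRU: F F F . . . . F F . F . . . . . → 6 faults.
Under FIFO: F F F . . . . F F . F . F . . . → 7 faults.
A − B = 6 − 7 = -1.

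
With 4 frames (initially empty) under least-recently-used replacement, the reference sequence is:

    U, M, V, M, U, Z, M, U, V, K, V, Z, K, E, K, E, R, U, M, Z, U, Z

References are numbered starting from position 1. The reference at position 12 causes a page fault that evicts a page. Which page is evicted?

pos 1: U: fault, frames {U}
pos 2: M: fault, frames {U,M}
pos 3: V: fault, frames {U,M,V}
pos 4: M: hit
pos 5: U: hit
pos 6: Z: fault, frames {V,M,U,Z}
pos 7: M: hit
pos 8: U: hit
pos 9: V: hit
pos 10: K: fault, evict Z, frames {M,U,V,K}
pos 11: V: hit
pos 12: Z: fault, evict M, frames {U,K,V,Z}
At position 12, page M is evicted.

M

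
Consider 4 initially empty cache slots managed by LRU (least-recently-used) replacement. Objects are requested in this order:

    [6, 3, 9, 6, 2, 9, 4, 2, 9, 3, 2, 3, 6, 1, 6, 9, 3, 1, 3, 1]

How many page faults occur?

9

6 -> fault, frames [6]
3 -> fault, frames [6, 3]
9 -> fault, frames [6, 3, 9]
6 -> hit
2 -> fault, frames [3, 9, 6, 2]
9 -> hit
4 -> fault, evict 3, frames [6, 2, 9, 4]
2 -> hit
9 -> hit
3 -> fault, evict 6, frames [4, 2, 9, 3]
2 -> hit
3 -> hit
6 -> fault, evict 4, frames [9, 2, 3, 6]
1 -> fault, evict 9, frames [2, 3, 6, 1]
6 -> hit
9 -> fault, evict 2, frames [3, 1, 6, 9]
3 -> hit
1 -> hit
3 -> hit
1 -> hit
Page faults: 9.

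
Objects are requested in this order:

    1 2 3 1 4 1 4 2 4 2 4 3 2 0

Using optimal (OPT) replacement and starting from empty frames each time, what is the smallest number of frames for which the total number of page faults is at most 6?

3

f=1: 14 faults
f=2: 7 faults
f=3: 6 faults
f=4: 5 faults
f=5: 5 faults
Smallest f with faults ≤ 6 is 3.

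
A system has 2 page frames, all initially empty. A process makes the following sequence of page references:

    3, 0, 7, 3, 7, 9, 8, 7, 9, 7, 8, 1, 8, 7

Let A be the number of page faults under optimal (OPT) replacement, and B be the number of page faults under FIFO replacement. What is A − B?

Under OPT: F F F . . F F . F . F F . F → 9 faults.
Under FIFO: F F F F . F F F F . F F . F → 11 faults.
A − B = 9 − 11 = -2.

-2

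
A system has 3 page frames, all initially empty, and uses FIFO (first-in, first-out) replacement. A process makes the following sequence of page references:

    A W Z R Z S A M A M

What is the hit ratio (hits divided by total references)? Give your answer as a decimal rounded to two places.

A: fault, frames [A]
W: fault, frames [A, W]
Z: fault, frames [A, W, Z]
R: fault, evict A, frames [W, Z, R]
Z: hit
S: fault, evict W, frames [Z, R, S]
A: fault, evict Z, frames [R, S, A]
M: fault, evict R, frames [S, A, M]
A: hit
M: hit
Hits: 3 of 10 references → 3/10 = 0.3000.

0.30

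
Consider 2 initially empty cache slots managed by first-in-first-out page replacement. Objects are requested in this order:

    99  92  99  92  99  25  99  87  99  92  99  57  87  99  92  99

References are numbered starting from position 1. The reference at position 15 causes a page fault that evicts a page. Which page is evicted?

87

pos 1: 99 -> miss, frames (99)
pos 2: 92 -> miss, frames (99 92)
pos 3: 99 -> hit
pos 4: 92 -> hit
pos 5: 99 -> hit
pos 6: 25 -> miss, evict 99, frames (92 25)
pos 7: 99 -> miss, evict 92, frames (25 99)
pos 8: 87 -> miss, evict 25, frames (99 87)
pos 9: 99 -> hit
pos 10: 92 -> miss, evict 99, frames (87 92)
pos 11: 99 -> miss, evict 87, frames (92 99)
pos 12: 57 -> miss, evict 92, frames (99 57)
pos 13: 87 -> miss, evict 99, frames (57 87)
pos 14: 99 -> miss, evict 57, frames (87 99)
pos 15: 92 -> miss, evict 87, frames (99 92)
At position 15, page 87 is evicted.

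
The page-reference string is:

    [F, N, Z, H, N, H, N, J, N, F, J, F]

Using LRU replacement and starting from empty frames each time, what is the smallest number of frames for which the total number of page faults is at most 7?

f=1: 12 faults
f=2: 8 faults
f=3: 6 faults
f=4: 6 faults
f=5: 5 faults
Smallest f with faults ≤ 7 is 3.

3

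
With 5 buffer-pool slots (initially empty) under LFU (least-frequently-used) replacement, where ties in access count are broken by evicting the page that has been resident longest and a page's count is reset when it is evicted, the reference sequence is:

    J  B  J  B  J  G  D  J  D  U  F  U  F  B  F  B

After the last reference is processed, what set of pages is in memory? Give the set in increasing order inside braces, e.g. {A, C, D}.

J: fault, frames {J}
B: fault, frames {J,B}
J: hit
B: hit
J: hit
G: fault, frames {J,B,G}
D: fault, frames {J,B,G,D}
J: hit
D: hit
U: fault, frames {J,B,G,D,U}
F: fault, evict G, frames {J,B,D,U,F}
U: hit
F: hit
B: hit
F: hit
B: hit

{B, D, F, J, U}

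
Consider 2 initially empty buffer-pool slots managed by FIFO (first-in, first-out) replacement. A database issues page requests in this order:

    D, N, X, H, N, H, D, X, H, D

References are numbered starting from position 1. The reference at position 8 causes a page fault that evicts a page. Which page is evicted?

N

pos 1: D → miss, frames (D)
pos 2: N → miss, frames (D N)
pos 3: X → miss, evict D, frames (N X)
pos 4: H → miss, evict N, frames (X H)
pos 5: N → miss, evict X, frames (H N)
pos 6: H → hit
pos 7: D → miss, evict H, frames (N D)
pos 8: X → miss, evict N, frames (D X)
At position 8, page N is evicted.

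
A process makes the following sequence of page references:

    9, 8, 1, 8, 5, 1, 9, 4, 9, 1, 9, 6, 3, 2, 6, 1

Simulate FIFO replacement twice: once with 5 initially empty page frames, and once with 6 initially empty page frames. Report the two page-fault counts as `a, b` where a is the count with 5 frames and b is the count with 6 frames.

5 frames: F F F . F . . F . . . F F F . F → 9 faults.
6 frames: F F F . F . . F . . . F F F . . → 8 faults.
8 < 9: adding a frame reduced faults, as is typical.

9, 8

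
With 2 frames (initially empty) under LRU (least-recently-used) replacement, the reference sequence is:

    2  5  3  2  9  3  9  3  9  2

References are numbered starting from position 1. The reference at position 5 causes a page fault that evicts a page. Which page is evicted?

3

pos 1: 2 -> miss, frames (2)
pos 2: 5 -> miss, frames (2 5)
pos 3: 3 -> miss, evict 2, frames (5 3)
pos 4: 2 -> miss, evict 5, frames (3 2)
pos 5: 9 -> miss, evict 3, frames (2 9)
At position 5, page 3 is evicted.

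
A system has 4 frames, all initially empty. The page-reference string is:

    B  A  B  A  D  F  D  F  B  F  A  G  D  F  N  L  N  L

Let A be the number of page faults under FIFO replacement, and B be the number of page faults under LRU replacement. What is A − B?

Under FIFO: F F . . F F . . . . . F . . F F . . → 7 faults.
Under LRU: F F . . F F . . . . . F F . F F . . → 8 faults.
A − B = 7 − 8 = -1.

-1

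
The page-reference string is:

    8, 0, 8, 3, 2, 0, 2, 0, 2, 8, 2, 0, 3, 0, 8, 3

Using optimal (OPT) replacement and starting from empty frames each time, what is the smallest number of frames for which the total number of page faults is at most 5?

3

f=1: 16 faults
f=2: 8 faults
f=3: 5 faults
f=4: 4 faults
Smallest f with faults ≤ 5 is 3.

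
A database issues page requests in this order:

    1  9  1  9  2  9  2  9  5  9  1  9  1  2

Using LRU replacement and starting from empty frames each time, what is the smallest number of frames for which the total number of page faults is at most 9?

f=1: 14 faults
f=2: 6 faults
f=3: 6 faults
f=4: 4 faults
Smallest f with faults ≤ 9 is 2.

2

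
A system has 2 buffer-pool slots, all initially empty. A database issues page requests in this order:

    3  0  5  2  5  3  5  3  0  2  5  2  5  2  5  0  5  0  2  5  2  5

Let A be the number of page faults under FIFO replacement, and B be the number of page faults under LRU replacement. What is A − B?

Under FIFO: F F F F . F F . F F F . . . . F . . F F . . → 12 faults.
Under LRU: F F F F . F . . F F F . . . . F . . F F . . → 11 faults.
A − B = 12 − 11 = 1.

1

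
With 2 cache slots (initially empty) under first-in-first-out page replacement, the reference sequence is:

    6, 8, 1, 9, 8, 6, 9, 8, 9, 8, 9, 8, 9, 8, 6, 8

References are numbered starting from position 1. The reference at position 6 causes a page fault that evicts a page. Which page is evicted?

pos 1: 6 → miss, frames {6}
pos 2: 8 → miss, frames {6,8}
pos 3: 1 → miss, evict 6, frames {8,1}
pos 4: 9 → miss, evict 8, frames {1,9}
pos 5: 8 → miss, evict 1, frames {9,8}
pos 6: 6 → miss, evict 9, frames {8,6}
At position 6, page 9 is evicted.

9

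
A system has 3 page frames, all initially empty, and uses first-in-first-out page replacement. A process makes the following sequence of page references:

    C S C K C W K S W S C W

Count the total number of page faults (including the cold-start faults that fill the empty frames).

5

C -> miss, frames (C)
S -> miss, frames (C S)
C -> hit
K -> miss, frames (C S K)
C -> hit
W -> miss, evict C, frames (S K W)
K -> hit
S -> hit
W -> hit
S -> hit
C -> miss, evict S, frames (K W C)
W -> hit
Page faults: 5.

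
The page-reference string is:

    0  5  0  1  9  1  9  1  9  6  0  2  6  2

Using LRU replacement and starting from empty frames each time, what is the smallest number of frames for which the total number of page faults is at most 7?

3

f=1: 14 faults
f=2: 8 faults
f=3: 7 faults
f=4: 6 faults
f=5: 6 faults
f=6: 6 faults
Smallest f with faults ≤ 7 is 3.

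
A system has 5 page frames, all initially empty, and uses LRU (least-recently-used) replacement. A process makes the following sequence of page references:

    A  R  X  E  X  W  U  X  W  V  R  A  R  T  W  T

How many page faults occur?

10

A → miss, frames (A)
R → miss, frames (A R)
X → miss, frames (A R X)
E → miss, frames (A R X E)
X → hit
W → miss, frames (A R E X W)
U → miss, evict A, frames (R E X W U)
X → hit
W → hit
V → miss, evict R, frames (E U X W V)
R → miss, evict E, frames (U X W V R)
A → miss, evict U, frames (X W V R A)
R → hit
T → miss, evict X, frames (W V A R T)
W → hit
T → hit
Page faults: 10.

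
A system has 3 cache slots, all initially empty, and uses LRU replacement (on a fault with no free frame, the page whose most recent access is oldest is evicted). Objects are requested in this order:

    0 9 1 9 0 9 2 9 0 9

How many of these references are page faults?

4

0 -> miss, frames {0}
9 -> miss, frames {0,9}
1 -> miss, frames {0,9,1}
9 -> hit
0 -> hit
9 -> hit
2 -> miss, evict 1, frames {0,9,2}
9 -> hit
0 -> hit
9 -> hit
Page faults: 4.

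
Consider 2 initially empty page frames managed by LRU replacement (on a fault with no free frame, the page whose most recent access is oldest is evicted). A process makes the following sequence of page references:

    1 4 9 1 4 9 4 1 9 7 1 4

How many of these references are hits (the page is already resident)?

1 -> fault, frames [1]
4 -> fault, frames [1, 4]
9 -> fault, evict 1, frames [4, 9]
1 -> fault, evict 4, frames [9, 1]
4 -> fault, evict 9, frames [1, 4]
9 -> fault, evict 1, frames [4, 9]
4 -> hit
1 -> fault, evict 9, frames [4, 1]
9 -> fault, evict 4, frames [1, 9]
7 -> fault, evict 1, frames [9, 7]
1 -> fault, evict 9, frames [7, 1]
4 -> fault, evict 7, frames [1, 4]
Hits: 1.

1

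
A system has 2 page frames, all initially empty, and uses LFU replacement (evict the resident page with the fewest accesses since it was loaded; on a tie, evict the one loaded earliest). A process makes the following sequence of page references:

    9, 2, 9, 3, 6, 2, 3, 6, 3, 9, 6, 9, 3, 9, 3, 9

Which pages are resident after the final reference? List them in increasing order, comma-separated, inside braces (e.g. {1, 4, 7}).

9: fault, frames (9)
2: fault, frames (9 2)
9: hit
3: fault, evict 2, frames (9 3)
6: fault, evict 3, frames (9 6)
2: fault, evict 6, frames (9 2)
3: fault, evict 2, frames (9 3)
6: fault, evict 3, frames (9 6)
3: fault, evict 6, frames (9 3)
9: hit
6: fault, evict 3, frames (9 6)
9: hit
3: fault, evict 6, frames (9 3)
9: hit
3: hit
9: hit

{3, 9}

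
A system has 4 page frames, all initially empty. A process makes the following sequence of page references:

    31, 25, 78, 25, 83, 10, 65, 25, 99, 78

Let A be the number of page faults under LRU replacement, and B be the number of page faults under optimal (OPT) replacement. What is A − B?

Under LRU: F F F . F F F . F F → 8 faults.
Under OPT: F F F . F F F . F . → 7 faults.
A − B = 8 − 7 = 1.

1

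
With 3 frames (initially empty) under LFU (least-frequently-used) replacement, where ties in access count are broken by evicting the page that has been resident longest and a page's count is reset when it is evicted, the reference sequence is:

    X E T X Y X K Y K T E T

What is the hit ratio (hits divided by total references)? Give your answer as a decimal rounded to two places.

X: fault, frames [X]
E: fault, frames [X, E]
T: fault, frames [X, E, T]
X: hit
Y: fault, evict E, frames [X, T, Y]
X: hit
K: fault, evict T, frames [X, Y, K]
Y: hit
K: hit
T: fault, evict Y, frames [X, K, T]
E: fault, evict T, frames [X, K, E]
T: fault, evict E, frames [X, K, T]
Hits: 4 of 12 references → 4/12 = 0.3333.

0.33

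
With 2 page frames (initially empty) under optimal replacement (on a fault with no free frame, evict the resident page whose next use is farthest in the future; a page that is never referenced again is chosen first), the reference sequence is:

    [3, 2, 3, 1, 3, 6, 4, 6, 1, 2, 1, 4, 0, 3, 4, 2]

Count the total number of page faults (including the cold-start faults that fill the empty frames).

11

3 → miss, frames {3}
2 → miss, frames {3,2}
3 → hit
1 → miss, evict 2, frames {3,1}
3 → hit
6 → miss, evict 3, frames {1,6}
4 → miss, evict 1, frames {6,4}
6 → hit
1 → miss, evict 6, frames {4,1}
2 → miss, evict 4, frames {1,2}
1 → hit
4 → miss, evict 1, frames {2,4}
0 → miss, evict 2, frames {4,0}
3 → miss, evict 0, frames {4,3}
4 → hit
2 → miss, evict 3, frames {4,2}
Page faults: 11.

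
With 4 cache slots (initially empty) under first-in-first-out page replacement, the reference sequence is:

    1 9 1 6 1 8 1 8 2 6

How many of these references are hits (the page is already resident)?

5

1 -> fault, frames [1]
9 -> fault, frames [1, 9]
1 -> hit
6 -> fault, frames [1, 9, 6]
1 -> hit
8 -> fault, frames [1, 9, 6, 8]
1 -> hit
8 -> hit
2 -> fault, evict 1, frames [9, 6, 8, 2]
6 -> hit
Hits: 5.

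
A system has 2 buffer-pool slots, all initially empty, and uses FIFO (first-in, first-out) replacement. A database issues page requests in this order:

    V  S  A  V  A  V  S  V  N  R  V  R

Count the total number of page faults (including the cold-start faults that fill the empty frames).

V: miss, frames (V)
S: miss, frames (V S)
A: miss, evict V, frames (S A)
V: miss, evict S, frames (A V)
A: hit
V: hit
S: miss, evict A, frames (V S)
V: hit
N: miss, evict V, frames (S N)
R: miss, evict S, frames (N R)
V: miss, evict N, frames (R V)
R: hit
Page faults: 8.

8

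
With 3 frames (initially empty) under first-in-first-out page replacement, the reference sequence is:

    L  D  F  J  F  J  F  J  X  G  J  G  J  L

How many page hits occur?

7

L → miss, frames (L)
D → miss, frames (L D)
F → miss, frames (L D F)
J → miss, evict L, frames (D F J)
F → hit
J → hit
F → hit
J → hit
X → miss, evict D, frames (F J X)
G → miss, evict F, frames (J X G)
J → hit
G → hit
J → hit
L → miss, evict J, frames (X G L)
Hits: 7.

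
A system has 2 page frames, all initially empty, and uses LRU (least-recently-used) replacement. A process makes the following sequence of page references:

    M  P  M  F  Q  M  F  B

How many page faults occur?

7

M -> miss, frames (M)
P -> miss, frames (M P)
M -> hit
F -> miss, evict P, frames (M F)
Q -> miss, evict M, frames (F Q)
M -> miss, evict F, frames (Q M)
F -> miss, evict Q, frames (M F)
B -> miss, evict M, frames (F B)
Page faults: 7.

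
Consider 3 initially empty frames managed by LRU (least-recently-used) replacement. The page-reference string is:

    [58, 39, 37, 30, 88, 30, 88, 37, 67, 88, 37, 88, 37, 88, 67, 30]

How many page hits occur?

58: fault, frames [58]
39: fault, frames [58, 39]
37: fault, frames [58, 39, 37]
30: fault, evict 58, frames [39, 37, 30]
88: fault, evict 39, frames [37, 30, 88]
30: hit
88: hit
37: hit
67: fault, evict 30, frames [88, 37, 67]
88: hit
37: hit
88: hit
37: hit
88: hit
67: hit
30: fault, evict 37, frames [88, 67, 30]
Hits: 9.

9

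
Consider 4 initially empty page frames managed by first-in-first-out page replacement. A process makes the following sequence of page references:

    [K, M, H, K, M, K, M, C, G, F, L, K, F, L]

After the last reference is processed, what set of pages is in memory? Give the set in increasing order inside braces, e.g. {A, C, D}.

K → miss, frames [K]
M → miss, frames [K, M]
H → miss, frames [K, M, H]
K → hit
M → hit
K → hit
M → hit
C → miss, frames [K, M, H, C]
G → miss, evict K, frames [M, H, C, G]
F → miss, evict M, frames [H, C, G, F]
L → miss, evict H, frames [C, G, F, L]
K → miss, evict C, frames [G, F, L, K]
F → hit
L → hit

{F, G, K, L}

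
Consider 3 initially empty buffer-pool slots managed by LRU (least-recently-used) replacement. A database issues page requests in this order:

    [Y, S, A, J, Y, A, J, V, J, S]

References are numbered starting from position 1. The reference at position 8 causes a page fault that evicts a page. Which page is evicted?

Y

pos 1: Y: miss, frames (Y)
pos 2: S: miss, frames (Y S)
pos 3: A: miss, frames (Y S A)
pos 4: J: miss, evict Y, frames (S A J)
pos 5: Y: miss, evict S, frames (A J Y)
pos 6: A: hit
pos 7: J: hit
pos 8: V: miss, evict Y, frames (A J V)
At position 8, page Y is evicted.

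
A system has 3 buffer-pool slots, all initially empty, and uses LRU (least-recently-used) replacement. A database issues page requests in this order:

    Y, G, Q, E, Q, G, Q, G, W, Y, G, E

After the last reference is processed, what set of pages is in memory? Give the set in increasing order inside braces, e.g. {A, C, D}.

Y → miss, frames {Y}
G → miss, frames {Y,G}
Q → miss, frames {Y,G,Q}
E → miss, evict Y, frames {G,Q,E}
Q → hit
G → hit
Q → hit
G → hit
W → miss, evict E, frames {Q,G,W}
Y → miss, evict Q, frames {G,W,Y}
G → hit
E → miss, evict W, frames {Y,G,E}

{E, G, Y}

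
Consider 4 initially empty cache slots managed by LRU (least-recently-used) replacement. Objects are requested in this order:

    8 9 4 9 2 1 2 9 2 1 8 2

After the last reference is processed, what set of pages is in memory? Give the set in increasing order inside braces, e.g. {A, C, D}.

8 -> fault, frames [8]
9 -> fault, frames [8, 9]
4 -> fault, frames [8, 9, 4]
9 -> hit
2 -> fault, frames [8, 4, 9, 2]
1 -> fault, evict 8, frames [4, 9, 2, 1]
2 -> hit
9 -> hit
2 -> hit
1 -> hit
8 -> fault, evict 4, frames [9, 2, 1, 8]
2 -> hit

{1, 2, 8, 9}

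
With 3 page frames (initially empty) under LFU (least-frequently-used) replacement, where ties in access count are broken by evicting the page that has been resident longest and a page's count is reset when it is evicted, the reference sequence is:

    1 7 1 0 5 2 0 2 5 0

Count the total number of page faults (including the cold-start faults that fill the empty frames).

8

1: fault, frames (1)
7: fault, frames (1 7)
1: hit
0: fault, frames (1 7 0)
5: fault, evict 7, frames (1 0 5)
2: fault, evict 0, frames (1 5 2)
0: fault, evict 5, frames (1 2 0)
2: hit
5: fault, evict 0, frames (1 2 5)
0: fault, evict 5, frames (1 2 0)
Page faults: 8.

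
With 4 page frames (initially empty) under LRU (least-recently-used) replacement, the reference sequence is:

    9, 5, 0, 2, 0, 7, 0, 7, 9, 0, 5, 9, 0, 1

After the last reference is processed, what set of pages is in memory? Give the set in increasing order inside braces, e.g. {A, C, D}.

{0, 1, 5, 9}

9 -> miss, frames (9)
5 -> miss, frames (9 5)
0 -> miss, frames (9 5 0)
2 -> miss, frames (9 5 0 2)
0 -> hit
7 -> miss, evict 9, frames (5 2 0 7)
0 -> hit
7 -> hit
9 -> miss, evict 5, frames (2 0 7 9)
0 -> hit
5 -> miss, evict 2, frames (7 9 0 5)
9 -> hit
0 -> hit
1 -> miss, evict 7, frames (5 9 0 1)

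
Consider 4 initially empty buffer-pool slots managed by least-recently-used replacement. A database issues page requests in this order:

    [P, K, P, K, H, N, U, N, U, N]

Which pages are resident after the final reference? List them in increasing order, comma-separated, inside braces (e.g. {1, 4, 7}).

{H, K, N, U}

P → fault, frames (P)
K → fault, frames (P K)
P → hit
K → hit
H → fault, frames (P K H)
N → fault, frames (P K H N)
U → fault, evict P, frames (K H N U)
N → hit
U → hit
N → hit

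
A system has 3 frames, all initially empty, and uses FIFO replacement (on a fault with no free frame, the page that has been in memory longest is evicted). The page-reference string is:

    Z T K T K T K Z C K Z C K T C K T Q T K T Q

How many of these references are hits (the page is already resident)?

Z → fault, frames [Z]
T → fault, frames [Z, T]
K → fault, frames [Z, T, K]
T → hit
K → hit
T → hit
K → hit
Z → hit
C → fault, evict Z, frames [T, K, C]
K → hit
Z → fault, evict T, frames [K, C, Z]
C → hit
K → hit
T → fault, evict K, frames [C, Z, T]
C → hit
K → fault, evict C, frames [Z, T, K]
T → hit
Q → fault, evict Z, frames [T, K, Q]
T → hit
K → hit
T → hit
Q → hit
Hits: 14.

14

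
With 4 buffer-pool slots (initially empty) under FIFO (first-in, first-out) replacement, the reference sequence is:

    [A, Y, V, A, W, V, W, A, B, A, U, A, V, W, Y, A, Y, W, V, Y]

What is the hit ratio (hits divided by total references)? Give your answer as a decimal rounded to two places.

A: miss, frames {A}
Y: miss, frames {A,Y}
V: miss, frames {A,Y,V}
A: hit
W: miss, frames {A,Y,V,W}
V: hit
W: hit
A: hit
B: miss, evict A, frames {Y,V,W,B}
A: miss, evict Y, frames {V,W,B,A}
U: miss, evict V, frames {W,B,A,U}
A: hit
V: miss, evict W, frames {B,A,U,V}
W: miss, evict B, frames {A,U,V,W}
Y: miss, evict A, frames {U,V,W,Y}
A: miss, evict U, frames {V,W,Y,A}
Y: hit
W: hit
V: hit
Y: hit
Hits: 9 of 20 references → 9/20 = 0.4500.

0.45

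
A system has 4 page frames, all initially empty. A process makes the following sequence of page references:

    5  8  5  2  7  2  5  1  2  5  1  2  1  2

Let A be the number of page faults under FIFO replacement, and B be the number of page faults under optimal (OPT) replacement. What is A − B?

Under FIFO: F F . F F . . F . F . . . . → 6 faults.
Under OPT: F F . F F . . F . . . . . . → 5 faults.
A − B = 6 − 5 = 1.

1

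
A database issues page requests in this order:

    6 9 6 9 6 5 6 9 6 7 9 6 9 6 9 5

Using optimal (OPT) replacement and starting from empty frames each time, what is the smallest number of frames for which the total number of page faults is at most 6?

3

f=1: 16 faults
f=2: 7 faults
f=3: 5 faults
f=4: 4 faults
Smallest f with faults ≤ 6 is 3.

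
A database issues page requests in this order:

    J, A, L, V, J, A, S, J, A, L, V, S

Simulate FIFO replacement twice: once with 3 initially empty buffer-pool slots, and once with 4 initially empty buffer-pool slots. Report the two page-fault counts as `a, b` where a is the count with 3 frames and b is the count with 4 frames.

3 frames: F F F F F F F . . F F . → 9 faults.
4 frames: F F F F . . F F F F F F → 10 faults.
10 > 9: adding a frame increased faults — Belady's anomaly.

9, 10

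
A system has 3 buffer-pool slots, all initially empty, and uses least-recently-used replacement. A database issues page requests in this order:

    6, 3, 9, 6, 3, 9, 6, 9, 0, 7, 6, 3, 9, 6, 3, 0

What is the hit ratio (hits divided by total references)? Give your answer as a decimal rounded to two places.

6 -> fault, frames {6}
3 -> fault, frames {6,3}
9 -> fault, frames {6,3,9}
6 -> hit
3 -> hit
9 -> hit
6 -> hit
9 -> hit
0 -> fault, evict 3, frames {6,9,0}
7 -> fault, evict 6, frames {9,0,7}
6 -> fault, evict 9, frames {0,7,6}
3 -> fault, evict 0, frames {7,6,3}
9 -> fault, evict 7, frames {6,3,9}
6 -> hit
3 -> hit
0 -> fault, evict 9, frames {6,3,0}
Hits: 7 of 16 references → 7/16 = 0.4375.

0.44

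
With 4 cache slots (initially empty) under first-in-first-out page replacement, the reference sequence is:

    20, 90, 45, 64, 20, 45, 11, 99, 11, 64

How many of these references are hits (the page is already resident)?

4

20: fault, frames [20]
90: fault, frames [20, 90]
45: fault, frames [20, 90, 45]
64: fault, frames [20, 90, 45, 64]
20: hit
45: hit
11: fault, evict 20, frames [90, 45, 64, 11]
99: fault, evict 90, frames [45, 64, 11, 99]
11: hit
64: hit
Hits: 4.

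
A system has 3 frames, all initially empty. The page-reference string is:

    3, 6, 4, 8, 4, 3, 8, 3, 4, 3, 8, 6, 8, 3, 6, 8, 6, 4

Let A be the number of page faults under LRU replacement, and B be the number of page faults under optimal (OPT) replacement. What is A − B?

Under LRU: F F F F . F . . . . . F . . . . . F → 7 faults.
Under OPT: F F F F . . . . . . . F . . . . . F → 6 faults.
A − B = 7 − 6 = 1.

1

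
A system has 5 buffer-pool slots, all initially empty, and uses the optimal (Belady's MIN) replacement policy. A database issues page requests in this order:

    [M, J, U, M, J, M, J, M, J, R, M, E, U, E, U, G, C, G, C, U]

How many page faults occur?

7

M -> miss, frames {M}
J -> miss, frames {M,J}
U -> miss, frames {M,J,U}
M -> hit
J -> hit
M -> hit
J -> hit
M -> hit
J -> hit
R -> miss, frames {M,J,U,R}
M -> hit
E -> miss, frames {M,J,U,R,E}
U -> hit
E -> hit
U -> hit
G -> miss, evict E, frames {M,J,U,R,G}
C -> miss, evict R, frames {M,J,U,G,C}
G -> hit
C -> hit
U -> hit
Page faults: 7.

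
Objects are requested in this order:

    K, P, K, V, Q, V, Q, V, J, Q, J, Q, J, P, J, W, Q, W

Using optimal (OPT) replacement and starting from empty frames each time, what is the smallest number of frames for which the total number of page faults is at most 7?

3

f=1: 18 faults
f=2: 8 faults
f=3: 6 faults
f=4: 6 faults
f=5: 6 faults
f=6: 6 faults
Smallest f with faults ≤ 7 is 3.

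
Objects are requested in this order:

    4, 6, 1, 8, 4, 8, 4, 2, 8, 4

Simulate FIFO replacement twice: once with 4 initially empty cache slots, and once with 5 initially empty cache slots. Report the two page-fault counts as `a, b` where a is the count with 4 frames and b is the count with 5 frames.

4 frames: F F F F . . . F . F → 6 faults.
5 frames: F F F F . . . F . . → 5 faults.
5 < 6: adding a frame reduced faults, as is typical.

6, 5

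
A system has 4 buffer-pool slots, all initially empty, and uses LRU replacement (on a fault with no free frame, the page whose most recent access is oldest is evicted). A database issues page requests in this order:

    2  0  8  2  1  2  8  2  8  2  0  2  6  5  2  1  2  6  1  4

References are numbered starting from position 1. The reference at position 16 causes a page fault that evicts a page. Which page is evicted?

0

pos 1: 2 -> fault, frames [2]
pos 2: 0 -> fault, frames [2, 0]
pos 3: 8 -> fault, frames [2, 0, 8]
pos 4: 2 -> hit
pos 5: 1 -> fault, frames [0, 8, 2, 1]
pos 6: 2 -> hit
pos 7: 8 -> hit
pos 8: 2 -> hit
pos 9: 8 -> hit
pos 10: 2 -> hit
pos 11: 0 -> hit
pos 12: 2 -> hit
pos 13: 6 -> fault, evict 1, frames [8, 0, 2, 6]
pos 14: 5 -> fault, evict 8, frames [0, 2, 6, 5]
pos 15: 2 -> hit
pos 16: 1 -> fault, evict 0, frames [6, 5, 2, 1]
At position 16, page 0 is evicted.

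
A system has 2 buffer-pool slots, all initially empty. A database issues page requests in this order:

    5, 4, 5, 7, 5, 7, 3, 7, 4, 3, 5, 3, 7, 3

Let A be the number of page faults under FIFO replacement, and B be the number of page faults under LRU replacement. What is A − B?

3

Under FIFO: F F . F F . F F F F F . F F → 11 faults.
Under LRU: F F . F . . F . F F F . F . → 8 faults.
A − B = 11 − 8 = 3.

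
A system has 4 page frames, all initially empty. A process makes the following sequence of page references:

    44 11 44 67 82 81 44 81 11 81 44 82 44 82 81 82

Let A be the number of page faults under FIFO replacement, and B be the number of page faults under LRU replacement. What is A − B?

Under FIFO: F F . F F F F . F . . . . . . . → 7 faults.
Under LRU: F F . F F F . . F . . . . . . . → 6 faults.
A − B = 7 − 6 = 1.

1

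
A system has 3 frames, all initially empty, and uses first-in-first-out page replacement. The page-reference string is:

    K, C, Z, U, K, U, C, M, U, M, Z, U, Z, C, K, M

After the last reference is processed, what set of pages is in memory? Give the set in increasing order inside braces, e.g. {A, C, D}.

K → fault, frames [K]
C → fault, frames [K, C]
Z → fault, frames [K, C, Z]
U → fault, evict K, frames [C, Z, U]
K → fault, evict C, frames [Z, U, K]
U → hit
C → fault, evict Z, frames [U, K, C]
M → fault, evict U, frames [K, C, M]
U → fault, evict K, frames [C, M, U]
M → hit
Z → fault, evict C, frames [M, U, Z]
U → hit
Z → hit
C → fault, evict M, frames [U, Z, C]
K → fault, evict U, frames [Z, C, K]
M → fault, evict Z, frames [C, K, M]

{C, K, M}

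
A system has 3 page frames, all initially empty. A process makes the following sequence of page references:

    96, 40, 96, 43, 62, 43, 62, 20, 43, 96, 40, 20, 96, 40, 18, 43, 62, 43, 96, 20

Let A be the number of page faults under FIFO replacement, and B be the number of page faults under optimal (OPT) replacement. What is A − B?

2

Under FIFO: F F . F F . . F . F F . . . F F F . F F → 12 faults.
Under OPT: F F . F F . . F . . F . . . F F F . . F → 10 faults.
A − B = 12 − 10 = 2.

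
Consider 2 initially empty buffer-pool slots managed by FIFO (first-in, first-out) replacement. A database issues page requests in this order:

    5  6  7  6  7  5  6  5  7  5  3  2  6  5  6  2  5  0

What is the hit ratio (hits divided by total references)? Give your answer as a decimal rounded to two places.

0.28

5 → miss, frames {5}
6 → miss, frames {5,6}
7 → miss, evict 5, frames {6,7}
6 → hit
7 → hit
5 → miss, evict 6, frames {7,5}
6 → miss, evict 7, frames {5,6}
5 → hit
7 → miss, evict 5, frames {6,7}
5 → miss, evict 6, frames {7,5}
3 → miss, evict 7, frames {5,3}
2 → miss, evict 5, frames {3,2}
6 → miss, evict 3, frames {2,6}
5 → miss, evict 2, frames {6,5}
6 → hit
2 → miss, evict 6, frames {5,2}
5 → hit
0 → miss, evict 5, frames {2,0}
Hits: 5 of 18 references → 5/18 = 0.2778.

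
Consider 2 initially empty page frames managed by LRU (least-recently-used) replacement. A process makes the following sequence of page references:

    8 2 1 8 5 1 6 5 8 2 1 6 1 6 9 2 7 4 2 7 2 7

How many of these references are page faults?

18

8 -> miss, frames (8)
2 -> miss, frames (8 2)
1 -> miss, evict 8, frames (2 1)
8 -> miss, evict 2, frames (1 8)
5 -> miss, evict 1, frames (8 5)
1 -> miss, evict 8, frames (5 1)
6 -> miss, evict 5, frames (1 6)
5 -> miss, evict 1, frames (6 5)
8 -> miss, evict 6, frames (5 8)
2 -> miss, evict 5, frames (8 2)
1 -> miss, evict 8, frames (2 1)
6 -> miss, evict 2, frames (1 6)
1 -> hit
6 -> hit
9 -> miss, evict 1, frames (6 9)
2 -> miss, evict 6, frames (9 2)
7 -> miss, evict 9, frames (2 7)
4 -> miss, evict 2, frames (7 4)
2 -> miss, evict 7, frames (4 2)
7 -> miss, evict 4, frames (2 7)
2 -> hit
7 -> hit
Page faults: 18.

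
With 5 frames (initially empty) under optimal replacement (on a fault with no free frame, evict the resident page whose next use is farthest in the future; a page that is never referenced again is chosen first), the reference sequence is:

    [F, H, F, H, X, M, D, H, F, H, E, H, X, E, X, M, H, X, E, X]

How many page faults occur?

6

F -> miss, frames {F}
H -> miss, frames {F,H}
F -> hit
H -> hit
X -> miss, frames {F,H,X}
M -> miss, frames {F,H,X,M}
D -> miss, frames {F,H,X,M,D}
H -> hit
F -> hit
H -> hit
E -> miss, evict D, frames {F,H,X,M,E}
H -> hit
X -> hit
E -> hit
X -> hit
M -> hit
H -> hit
X -> hit
E -> hit
X -> hit
Page faults: 6.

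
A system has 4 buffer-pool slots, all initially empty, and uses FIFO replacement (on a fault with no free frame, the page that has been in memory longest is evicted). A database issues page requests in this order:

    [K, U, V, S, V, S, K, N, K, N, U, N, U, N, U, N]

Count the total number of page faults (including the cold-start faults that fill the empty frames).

7

K -> fault, frames (K)
U -> fault, frames (K U)
V -> fault, frames (K U V)
S -> fault, frames (K U V S)
V -> hit
S -> hit
K -> hit
N -> fault, evict K, frames (U V S N)
K -> fault, evict U, frames (V S N K)
N -> hit
U -> fault, evict V, frames (S N K U)
N -> hit
U -> hit
N -> hit
U -> hit
N -> hit
Page faults: 7.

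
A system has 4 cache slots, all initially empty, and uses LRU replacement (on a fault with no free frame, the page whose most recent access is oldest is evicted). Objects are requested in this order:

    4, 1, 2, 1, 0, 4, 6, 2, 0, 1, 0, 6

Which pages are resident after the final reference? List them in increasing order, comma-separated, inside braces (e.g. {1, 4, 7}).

{0, 1, 2, 6}

4: fault, frames (4)
1: fault, frames (4 1)
2: fault, frames (4 1 2)
1: hit
0: fault, frames (4 2 1 0)
4: hit
6: fault, evict 2, frames (1 0 4 6)
2: fault, evict 1, frames (0 4 6 2)
0: hit
1: fault, evict 4, frames (6 2 0 1)
0: hit
6: hit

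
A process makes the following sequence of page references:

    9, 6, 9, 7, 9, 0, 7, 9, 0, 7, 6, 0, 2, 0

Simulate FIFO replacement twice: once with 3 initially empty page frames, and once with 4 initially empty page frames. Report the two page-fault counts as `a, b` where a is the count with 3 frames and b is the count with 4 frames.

3 frames: F F . F . F . F . . F . F F → 8 faults.
4 frames: F F . F . F . . . . . . F . → 5 faults.
5 < 8: adding a frame reduced faults, as is typical.

8, 5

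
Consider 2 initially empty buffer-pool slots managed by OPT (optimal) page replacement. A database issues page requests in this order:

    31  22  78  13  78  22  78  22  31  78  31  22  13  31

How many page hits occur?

31: fault, frames [31]
22: fault, frames [31, 22]
78: fault, evict 31, frames [22, 78]
13: fault, evict 22, frames [78, 13]
78: hit
22: fault, evict 13, frames [78, 22]
78: hit
22: hit
31: fault, evict 22, frames [78, 31]
78: hit
31: hit
22: fault, evict 78, frames [31, 22]
13: fault, evict 22, frames [31, 13]
31: hit
Hits: 6.

6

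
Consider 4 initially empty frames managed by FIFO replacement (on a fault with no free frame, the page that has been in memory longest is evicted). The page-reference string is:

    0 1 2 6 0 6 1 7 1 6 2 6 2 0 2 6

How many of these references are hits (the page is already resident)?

0 → fault, frames {0}
1 → fault, frames {0,1}
2 → fault, frames {0,1,2}
6 → fault, frames {0,1,2,6}
0 → hit
6 → hit
1 → hit
7 → fault, evict 0, frames {1,2,6,7}
1 → hit
6 → hit
2 → hit
6 → hit
2 → hit
0 → fault, evict 1, frames {2,6,7,0}
2 → hit
6 → hit
Hits: 10.

10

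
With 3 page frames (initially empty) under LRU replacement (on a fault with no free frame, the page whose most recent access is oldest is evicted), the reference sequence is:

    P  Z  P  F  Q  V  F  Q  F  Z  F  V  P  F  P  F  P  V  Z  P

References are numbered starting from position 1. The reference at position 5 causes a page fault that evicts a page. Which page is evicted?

Z

pos 1: P -> miss, frames (P)
pos 2: Z -> miss, frames (P Z)
pos 3: P -> hit
pos 4: F -> miss, frames (Z P F)
pos 5: Q -> miss, evict Z, frames (P F Q)
At position 5, page Z is evicted.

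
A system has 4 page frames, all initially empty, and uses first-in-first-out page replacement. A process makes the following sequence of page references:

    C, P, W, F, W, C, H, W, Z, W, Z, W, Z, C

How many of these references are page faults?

C: fault, frames [C]
P: fault, frames [C, P]
W: fault, frames [C, P, W]
F: fault, frames [C, P, W, F]
W: hit
C: hit
H: fault, evict C, frames [P, W, F, H]
W: hit
Z: fault, evict P, frames [W, F, H, Z]
W: hit
Z: hit
W: hit
Z: hit
C: fault, evict W, frames [F, H, Z, C]
Page faults: 7.

7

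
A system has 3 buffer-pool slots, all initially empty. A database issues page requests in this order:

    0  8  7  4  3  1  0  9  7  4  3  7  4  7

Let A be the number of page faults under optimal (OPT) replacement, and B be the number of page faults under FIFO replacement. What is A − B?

-2

Under OPT: F F F F F F . F . F F . . . → 9 faults.
Under FIFO: F F F F F F F F F F F . . . → 11 faults.
A − B = 9 − 11 = -2.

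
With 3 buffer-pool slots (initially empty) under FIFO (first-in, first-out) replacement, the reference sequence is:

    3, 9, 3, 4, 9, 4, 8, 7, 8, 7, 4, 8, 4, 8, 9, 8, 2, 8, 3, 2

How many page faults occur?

3: miss, frames {3}
9: miss, frames {3,9}
3: hit
4: miss, frames {3,9,4}
9: hit
4: hit
8: miss, evict 3, frames {9,4,8}
7: miss, evict 9, frames {4,8,7}
8: hit
7: hit
4: hit
8: hit
4: hit
8: hit
9: miss, evict 4, frames {8,7,9}
8: hit
2: miss, evict 8, frames {7,9,2}
8: miss, evict 7, frames {9,2,8}
3: miss, evict 9, frames {2,8,3}
2: hit
Page faults: 9.

9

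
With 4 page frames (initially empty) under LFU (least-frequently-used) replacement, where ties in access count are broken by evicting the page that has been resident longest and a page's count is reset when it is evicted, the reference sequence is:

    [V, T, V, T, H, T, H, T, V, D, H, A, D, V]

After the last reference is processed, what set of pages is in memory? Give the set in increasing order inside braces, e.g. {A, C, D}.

{D, H, T, V}

V: fault, frames (V)
T: fault, frames (V T)
V: hit
T: hit
H: fault, frames (V T H)
T: hit
H: hit
T: hit
V: hit
D: fault, frames (V T H D)
H: hit
A: fault, evict D, frames (V T H A)
D: fault, evict A, frames (V T H D)
V: hit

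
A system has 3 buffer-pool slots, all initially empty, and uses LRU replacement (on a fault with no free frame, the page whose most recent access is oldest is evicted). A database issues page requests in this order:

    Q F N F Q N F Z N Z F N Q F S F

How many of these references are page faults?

6

Q: fault, frames {Q}
F: fault, frames {Q,F}
N: fault, frames {Q,F,N}
F: hit
Q: hit
N: hit
F: hit
Z: fault, evict Q, frames {N,F,Z}
N: hit
Z: hit
F: hit
N: hit
Q: fault, evict Z, frames {F,N,Q}
F: hit
S: fault, evict N, frames {Q,F,S}
F: hit
Page faults: 6.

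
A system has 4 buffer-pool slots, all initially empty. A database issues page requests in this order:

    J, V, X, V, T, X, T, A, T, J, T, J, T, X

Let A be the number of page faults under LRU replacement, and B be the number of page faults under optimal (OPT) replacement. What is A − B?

1

Under LRU: F F F . F . . F . F . . . . → 6 faults.
Under OPT: F F F . F . . F . . . . . . → 5 faults.
A − B = 6 − 5 = 1.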